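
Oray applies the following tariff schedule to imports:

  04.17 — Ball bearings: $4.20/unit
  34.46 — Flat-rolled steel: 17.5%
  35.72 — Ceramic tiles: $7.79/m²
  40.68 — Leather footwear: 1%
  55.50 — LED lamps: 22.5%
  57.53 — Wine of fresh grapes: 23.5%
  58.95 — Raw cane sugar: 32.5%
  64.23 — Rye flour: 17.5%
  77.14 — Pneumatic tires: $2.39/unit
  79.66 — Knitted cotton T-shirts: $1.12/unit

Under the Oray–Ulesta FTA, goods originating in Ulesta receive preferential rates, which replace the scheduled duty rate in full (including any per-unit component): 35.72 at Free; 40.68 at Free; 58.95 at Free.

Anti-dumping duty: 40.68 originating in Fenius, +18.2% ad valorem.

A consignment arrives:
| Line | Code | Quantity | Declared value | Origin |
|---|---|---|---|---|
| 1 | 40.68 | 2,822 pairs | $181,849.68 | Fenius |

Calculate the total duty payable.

$34,915.14

Line 1 (40.68, Fenius, 2,822 pairs, $181,849.68):
Base rate for 40.68 is 1%.
40.68 has an FTA preferential rate, but origin Fenius is not Ulesta; base rate stands.
Additional duty on 40.68 from Fenius: +18.2%. Applied ad valorem rate: 1% + 18.2% = 19.2%.
Duty = $181,849.68 × 19.2% = $34,915.14.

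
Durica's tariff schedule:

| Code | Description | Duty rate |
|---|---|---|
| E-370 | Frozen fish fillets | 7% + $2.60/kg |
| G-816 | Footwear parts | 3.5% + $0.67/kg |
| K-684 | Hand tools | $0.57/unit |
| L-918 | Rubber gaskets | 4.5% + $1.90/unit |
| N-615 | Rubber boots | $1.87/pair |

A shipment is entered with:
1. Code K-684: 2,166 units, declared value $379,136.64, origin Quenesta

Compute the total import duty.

$1,234.62

Line 1 (K-684, Quenesta, 2,166 units, $379,136.64):
Base rate for K-684 is $0.57/unit.
Duty = 2,166 × $0.57 = $1,234.62.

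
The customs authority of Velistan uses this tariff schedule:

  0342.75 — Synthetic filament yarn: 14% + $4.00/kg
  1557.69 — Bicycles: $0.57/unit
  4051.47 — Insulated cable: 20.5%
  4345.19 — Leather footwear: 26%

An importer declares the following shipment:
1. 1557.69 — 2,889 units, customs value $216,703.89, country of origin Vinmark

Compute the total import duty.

$1,646.73

Line 1 (1557.69, Vinmark, 2,889 units, $216,703.89):
Base rate for 1557.69 is $0.57/unit.
Duty = 2,889 × $0.57 = $1,646.73.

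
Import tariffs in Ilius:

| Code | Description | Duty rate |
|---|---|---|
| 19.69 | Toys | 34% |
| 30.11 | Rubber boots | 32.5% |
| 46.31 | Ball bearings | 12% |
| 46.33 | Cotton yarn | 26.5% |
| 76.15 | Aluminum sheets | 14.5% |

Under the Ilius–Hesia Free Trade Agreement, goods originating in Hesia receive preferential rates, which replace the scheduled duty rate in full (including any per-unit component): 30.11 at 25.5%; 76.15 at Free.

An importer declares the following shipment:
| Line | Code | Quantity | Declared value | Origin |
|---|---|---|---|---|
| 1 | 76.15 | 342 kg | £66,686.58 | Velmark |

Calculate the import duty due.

£9,669.55

Line 1 (76.15, Velmark, 342 kg, £66,686.58):
Base rate for 76.15 is 14.5%.
76.15 has an FTA preferential rate, but origin Velmark is not Hesia; base rate stands.
Duty = £66,686.58 × 14.5% = £9,669.55.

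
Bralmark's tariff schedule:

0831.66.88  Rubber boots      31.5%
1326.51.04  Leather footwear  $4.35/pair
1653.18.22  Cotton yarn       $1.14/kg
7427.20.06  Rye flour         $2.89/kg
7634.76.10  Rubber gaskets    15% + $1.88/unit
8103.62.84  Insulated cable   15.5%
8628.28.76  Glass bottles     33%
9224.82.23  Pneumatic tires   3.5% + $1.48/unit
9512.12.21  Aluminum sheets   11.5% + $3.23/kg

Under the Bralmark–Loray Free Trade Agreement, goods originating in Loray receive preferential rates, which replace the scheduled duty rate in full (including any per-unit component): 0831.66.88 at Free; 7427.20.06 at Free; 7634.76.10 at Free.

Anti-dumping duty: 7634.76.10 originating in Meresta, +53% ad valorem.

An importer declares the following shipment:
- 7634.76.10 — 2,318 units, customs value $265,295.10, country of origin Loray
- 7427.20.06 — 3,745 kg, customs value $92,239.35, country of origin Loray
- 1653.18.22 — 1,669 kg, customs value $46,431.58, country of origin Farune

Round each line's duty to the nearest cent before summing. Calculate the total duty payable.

Line 1 (7634.76.10, Loray, 2,318 units, $265,295.10):
Base rate for 7634.76.10 is 15% + $1.88/unit.
Origin Loray qualifies under the Bralmark–Loray agreement and 7634.76.10 is covered: preferential rate Free applies instead.
The additional-duty order on 7634.76.10 targets Meresta, not Loray; it does not apply.
Duty = $265,295.10 × 0% = $0.00.
Line 2 (7427.20.06, Loray, 3,745 kg, $92,239.35):
Base rate for 7427.20.06 is $2.89/kg.
Origin Loray qualifies under the Bralmark–Loray agreement and 7427.20.06 is covered: preferential rate Free applies instead.
Duty = $92,239.35 × 0% = $0.00.
Line 3 (1653.18.22, Farune, 1,669 kg, $46,431.58):
Base rate for 1653.18.22 is $1.14/kg.
Duty = 1,669 × $1.14 = $1,902.66.
Total = $0.00 + $0.00 + $1,902.66 = $1,902.66.

$1,902.66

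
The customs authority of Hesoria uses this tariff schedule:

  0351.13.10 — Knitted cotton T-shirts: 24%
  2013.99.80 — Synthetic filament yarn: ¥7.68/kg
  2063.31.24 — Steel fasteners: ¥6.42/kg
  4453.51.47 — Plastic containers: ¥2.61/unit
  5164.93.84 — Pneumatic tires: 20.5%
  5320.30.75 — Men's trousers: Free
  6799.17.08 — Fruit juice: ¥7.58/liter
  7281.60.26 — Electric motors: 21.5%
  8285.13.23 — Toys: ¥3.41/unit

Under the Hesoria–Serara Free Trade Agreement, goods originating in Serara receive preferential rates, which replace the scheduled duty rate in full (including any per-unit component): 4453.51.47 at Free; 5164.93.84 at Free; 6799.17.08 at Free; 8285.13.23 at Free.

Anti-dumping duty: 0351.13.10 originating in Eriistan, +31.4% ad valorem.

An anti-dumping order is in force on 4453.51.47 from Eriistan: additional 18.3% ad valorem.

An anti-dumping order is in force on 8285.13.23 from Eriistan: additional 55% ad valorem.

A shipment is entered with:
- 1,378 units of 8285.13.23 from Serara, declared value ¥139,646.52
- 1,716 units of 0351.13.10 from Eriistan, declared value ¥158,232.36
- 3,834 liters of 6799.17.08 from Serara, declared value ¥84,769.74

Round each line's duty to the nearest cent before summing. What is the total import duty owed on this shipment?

Line 1 (8285.13.23, Serara, 1,378 units, ¥139,646.52):
Base rate for 8285.13.23 is ¥3.41/unit.
Origin Serara qualifies under the Hesoria–Serara agreement and 8285.13.23 is covered: preferential rate Free applies instead.
The additional-duty order on 8285.13.23 targets Eriistan, not Serara; it does not apply.
Duty = ¥139,646.52 × 0% = ¥0.00.
Line 2 (0351.13.10, Eriistan, 1,716 units, ¥158,232.36):
Base rate for 0351.13.10 is 24%.
Additional duty on 0351.13.10 from Eriistan: +31.4%. Applied ad valorem rate: 24% + 31.4% = 55.4%.
Duty = ¥158,232.36 × 55.4% = ¥87,660.73.
Line 3 (6799.17.08, Serara, 3,834 liters, ¥84,769.74):
Base rate for 6799.17.08 is ¥7.58/liter.
Origin Serara qualifies under the Hesoria–Serara agreement and 6799.17.08 is covered: preferential rate Free applies instead.
Duty = ¥84,769.74 × 0% = ¥0.00.
Total = ¥0.00 + ¥87,660.73 + ¥0.00 = ¥87,660.73.

¥87,660.73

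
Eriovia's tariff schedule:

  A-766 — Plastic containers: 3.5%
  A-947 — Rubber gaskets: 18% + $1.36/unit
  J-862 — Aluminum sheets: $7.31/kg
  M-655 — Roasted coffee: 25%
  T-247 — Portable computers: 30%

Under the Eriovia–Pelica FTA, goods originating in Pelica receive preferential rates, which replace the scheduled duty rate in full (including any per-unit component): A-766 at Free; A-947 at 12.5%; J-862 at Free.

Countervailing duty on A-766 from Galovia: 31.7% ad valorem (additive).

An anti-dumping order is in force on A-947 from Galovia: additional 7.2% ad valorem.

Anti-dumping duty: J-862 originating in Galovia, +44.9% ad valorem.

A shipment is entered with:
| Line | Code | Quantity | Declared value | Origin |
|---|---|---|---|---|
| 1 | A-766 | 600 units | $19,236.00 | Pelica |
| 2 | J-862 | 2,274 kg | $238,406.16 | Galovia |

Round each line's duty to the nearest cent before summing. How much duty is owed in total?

Line 1 (A-766, Pelica, 600 units, $19,236.00):
Base rate for A-766 is 3.5%.
Origin Pelica qualifies under the Eriovia–Pelica agreement and A-766 is covered: preferential rate Free applies instead.
The additional-duty order on A-766 targets Galovia, not Pelica; it does not apply.
Duty = $19,236.00 × 0% = $0.00.
Line 2 (J-862, Galovia, 2,274 kg, $238,406.16):
Base rate for J-862 is $7.31/kg.
J-862 has an FTA preferential rate, but origin Galovia is not Pelica; base rate stands.
Additional duty on J-862 from Galovia: +44.9% ad valorem. Applied ad valorem rate = 44.9%.
Duty = $238,406.16 × 44.9% + 2,274 × $7.31 = $123,667.31.
Total = $0.00 + $123,667.31 = $123,667.31.

$123,667.31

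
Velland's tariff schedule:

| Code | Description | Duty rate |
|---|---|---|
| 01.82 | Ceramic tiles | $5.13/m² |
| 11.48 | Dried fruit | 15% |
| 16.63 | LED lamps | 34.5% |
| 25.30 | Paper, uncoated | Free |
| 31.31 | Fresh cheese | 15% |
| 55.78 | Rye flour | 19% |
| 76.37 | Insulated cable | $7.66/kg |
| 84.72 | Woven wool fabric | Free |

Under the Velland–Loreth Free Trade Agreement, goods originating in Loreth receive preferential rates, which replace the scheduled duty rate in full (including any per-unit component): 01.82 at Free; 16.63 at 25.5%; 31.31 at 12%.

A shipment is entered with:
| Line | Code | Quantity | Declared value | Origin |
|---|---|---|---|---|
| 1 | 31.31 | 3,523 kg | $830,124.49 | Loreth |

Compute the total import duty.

Line 1 (31.31, Loreth, 3,523 kg, $830,124.49):
Base rate for 31.31 is 15%.
Origin Loreth qualifies under the Velland–Loreth agreement and 31.31 is covered: preferential rate 12% applies instead.
Duty = $830,124.49 × 12% = $99,614.94.

$99,614.94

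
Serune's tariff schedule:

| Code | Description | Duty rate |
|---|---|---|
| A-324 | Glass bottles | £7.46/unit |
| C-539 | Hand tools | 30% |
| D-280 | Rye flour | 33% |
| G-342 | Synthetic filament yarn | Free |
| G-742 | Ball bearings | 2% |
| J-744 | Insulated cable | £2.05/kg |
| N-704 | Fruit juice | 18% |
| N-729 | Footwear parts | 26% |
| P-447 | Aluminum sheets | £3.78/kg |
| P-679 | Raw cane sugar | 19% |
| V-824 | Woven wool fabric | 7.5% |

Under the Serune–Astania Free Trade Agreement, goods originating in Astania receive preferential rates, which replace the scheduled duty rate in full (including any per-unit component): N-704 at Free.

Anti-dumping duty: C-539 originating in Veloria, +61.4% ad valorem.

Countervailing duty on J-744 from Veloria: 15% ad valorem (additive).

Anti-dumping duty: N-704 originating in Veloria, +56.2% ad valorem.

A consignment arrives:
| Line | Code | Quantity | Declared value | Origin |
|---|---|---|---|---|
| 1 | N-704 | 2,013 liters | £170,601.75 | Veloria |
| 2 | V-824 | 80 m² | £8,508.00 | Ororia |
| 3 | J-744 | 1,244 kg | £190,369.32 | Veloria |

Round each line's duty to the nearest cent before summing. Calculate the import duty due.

£158,330.20

Line 1 (N-704, Veloria, 2,013 liters, £170,601.75):
Base rate for N-704 is 18%.
N-704 has an FTA preferential rate, but origin Veloria is not Astania; base rate stands.
Additional duty on N-704 from Veloria: +56.2%. Applied ad valorem rate: 18% + 56.2% = 74.2%.
Duty = £170,601.75 × 74.2% = £126,586.50.
Line 2 (V-824, Ororia, 80 m², £8,508.00):
Base rate for V-824 is 7.5%.
Duty = £8,508.00 × 7.5% = £638.10.
Line 3 (J-744, Veloria, 1,244 kg, £190,369.32):
Base rate for J-744 is £2.05/kg.
Additional duty on J-744 from Veloria: +15% ad valorem. Applied ad valorem rate = 15%.
Duty = £190,369.32 × 15% + 1,244 × £2.05 = £31,105.60.
Total = £126,586.50 + £638.10 + £31,105.60 = £158,330.20.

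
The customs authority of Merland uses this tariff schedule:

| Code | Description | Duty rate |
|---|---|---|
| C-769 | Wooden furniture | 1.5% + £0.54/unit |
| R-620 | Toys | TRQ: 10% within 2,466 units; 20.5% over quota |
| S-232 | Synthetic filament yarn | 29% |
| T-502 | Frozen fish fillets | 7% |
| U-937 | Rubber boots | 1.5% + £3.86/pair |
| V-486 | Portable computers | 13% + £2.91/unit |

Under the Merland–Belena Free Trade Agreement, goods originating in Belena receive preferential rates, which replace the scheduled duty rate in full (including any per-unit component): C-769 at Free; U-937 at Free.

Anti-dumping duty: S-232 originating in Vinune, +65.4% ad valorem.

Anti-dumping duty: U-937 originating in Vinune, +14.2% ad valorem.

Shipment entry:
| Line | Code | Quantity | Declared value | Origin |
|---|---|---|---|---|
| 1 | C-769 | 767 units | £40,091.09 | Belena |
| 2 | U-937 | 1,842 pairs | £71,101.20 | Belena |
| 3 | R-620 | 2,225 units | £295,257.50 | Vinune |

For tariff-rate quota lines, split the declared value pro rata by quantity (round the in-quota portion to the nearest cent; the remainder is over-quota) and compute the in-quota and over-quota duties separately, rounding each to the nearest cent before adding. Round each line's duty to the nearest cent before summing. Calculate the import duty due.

£29,525.75

Line 1 (C-769, Belena, 767 units, £40,091.09):
Base rate for C-769 is 1.5% + £0.54/unit.
Origin Belena qualifies under the Merland–Belena agreement and C-769 is covered: preferential rate Free applies instead.
Duty = £40,091.09 × 0% = £0.00.
Line 2 (U-937, Belena, 1,842 pairs, £71,101.20):
Base rate for U-937 is 1.5% + £3.86/pair.
Origin Belena qualifies under the Merland–Belena agreement and U-937 is covered: preferential rate Free applies instead.
The additional-duty order on U-937 targets Vinune, not Belena; it does not apply.
Duty = £71,101.20 × 0% = £0.00.
Line 3 (R-620, Vinune, 2,225 units, £295,257.50):
Code R-620 is under a tariff-rate quota (threshold 2,466 units). Quantity 2,225 units is within the quota, so the in-quota rate 10% applies to the full value.
Duty = £295,257.50 × 10% = £29,525.75.
Total = £0.00 + £0.00 + £29,525.75 = £29,525.75.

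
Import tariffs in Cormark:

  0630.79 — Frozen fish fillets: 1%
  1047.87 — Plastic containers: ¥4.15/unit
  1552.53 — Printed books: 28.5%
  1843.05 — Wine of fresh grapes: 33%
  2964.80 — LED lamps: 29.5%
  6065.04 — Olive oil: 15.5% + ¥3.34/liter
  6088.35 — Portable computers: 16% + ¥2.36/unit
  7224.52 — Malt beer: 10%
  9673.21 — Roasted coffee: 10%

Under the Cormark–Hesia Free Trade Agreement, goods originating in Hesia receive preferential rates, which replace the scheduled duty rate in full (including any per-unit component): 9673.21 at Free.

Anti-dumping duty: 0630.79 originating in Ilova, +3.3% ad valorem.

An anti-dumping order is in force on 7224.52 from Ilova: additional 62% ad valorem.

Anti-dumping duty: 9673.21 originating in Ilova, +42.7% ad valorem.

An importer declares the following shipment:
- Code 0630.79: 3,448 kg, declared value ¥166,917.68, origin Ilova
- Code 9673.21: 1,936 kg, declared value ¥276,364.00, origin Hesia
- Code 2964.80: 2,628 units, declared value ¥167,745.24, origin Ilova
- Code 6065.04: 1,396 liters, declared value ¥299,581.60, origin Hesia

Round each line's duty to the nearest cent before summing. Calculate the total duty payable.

Line 1 (0630.79, Ilova, 3,448 kg, ¥166,917.68):
Base rate for 0630.79 is 1%.
Additional duty on 0630.79 from Ilova: +3.3%. Applied ad valorem rate: 1% + 3.3% = 4.3%.
Duty = ¥166,917.68 × 4.3% = ¥7,177.46.
Line 2 (9673.21, Hesia, 1,936 kg, ¥276,364.00):
Base rate for 9673.21 is 10%.
Origin Hesia qualifies under the Cormark–Hesia agreement and 9673.21 is covered: preferential rate Free applies instead.
The additional-duty order on 9673.21 targets Ilova, not Hesia; it does not apply.
Duty = ¥276,364.00 × 0% = ¥0.00.
Line 3 (2964.80, Ilova, 2,628 units, ¥167,745.24):
Base rate for 2964.80 is 29.5%.
Duty = ¥167,745.24 × 29.5% = ¥49,484.85.
Line 4 (6065.04, Hesia, 1,396 liters, ¥299,581.60):
Base rate for 6065.04 is 15.5% + ¥3.34/liter.
Origin Hesia is the FTA partner but 6065.04 is not on the preference list; base rate stands.
Duty = ¥299,581.60 × 15.5% + 1,396 × ¥3.34 = ¥51,097.79.
Total = ¥7,177.46 + ¥0.00 + ¥49,484.85 + ¥51,097.79 = ¥107,760.10.

¥107,760.10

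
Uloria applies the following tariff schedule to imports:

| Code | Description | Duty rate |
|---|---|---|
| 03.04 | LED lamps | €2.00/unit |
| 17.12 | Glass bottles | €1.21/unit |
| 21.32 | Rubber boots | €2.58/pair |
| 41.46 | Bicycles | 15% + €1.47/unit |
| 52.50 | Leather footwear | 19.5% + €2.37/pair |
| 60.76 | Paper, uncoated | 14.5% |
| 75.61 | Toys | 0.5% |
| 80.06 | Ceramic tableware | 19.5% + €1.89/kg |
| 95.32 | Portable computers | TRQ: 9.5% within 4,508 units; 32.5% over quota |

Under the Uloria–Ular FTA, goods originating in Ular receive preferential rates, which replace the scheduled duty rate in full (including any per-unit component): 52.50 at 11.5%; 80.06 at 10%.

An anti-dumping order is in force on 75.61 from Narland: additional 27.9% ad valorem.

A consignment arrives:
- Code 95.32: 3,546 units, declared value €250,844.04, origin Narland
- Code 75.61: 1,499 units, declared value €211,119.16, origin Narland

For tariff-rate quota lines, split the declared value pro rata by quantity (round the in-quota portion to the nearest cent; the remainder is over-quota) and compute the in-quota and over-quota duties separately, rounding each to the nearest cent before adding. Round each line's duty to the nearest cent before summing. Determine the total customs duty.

Line 1 (95.32, Narland, 3,546 units, €250,844.04):
Code 95.32 is under a tariff-rate quota (threshold 4,508 units). Quantity 3,546 units is within the quota, so the in-quota rate 9.5% applies to the full value.
Duty = €250,844.04 × 9.5% = €23,830.18.
Line 2 (75.61, Narland, 1,499 units, €211,119.16):
Base rate for 75.61 is 0.5%.
Additional duty on 75.61 from Narland: +27.9%. Applied ad valorem rate: 0.5% + 27.9% = 28.4%.
Duty = €211,119.16 × 28.4% = €59,957.84.
Total = €23,830.18 + €59,957.84 = €83,788.02.

€83,788.02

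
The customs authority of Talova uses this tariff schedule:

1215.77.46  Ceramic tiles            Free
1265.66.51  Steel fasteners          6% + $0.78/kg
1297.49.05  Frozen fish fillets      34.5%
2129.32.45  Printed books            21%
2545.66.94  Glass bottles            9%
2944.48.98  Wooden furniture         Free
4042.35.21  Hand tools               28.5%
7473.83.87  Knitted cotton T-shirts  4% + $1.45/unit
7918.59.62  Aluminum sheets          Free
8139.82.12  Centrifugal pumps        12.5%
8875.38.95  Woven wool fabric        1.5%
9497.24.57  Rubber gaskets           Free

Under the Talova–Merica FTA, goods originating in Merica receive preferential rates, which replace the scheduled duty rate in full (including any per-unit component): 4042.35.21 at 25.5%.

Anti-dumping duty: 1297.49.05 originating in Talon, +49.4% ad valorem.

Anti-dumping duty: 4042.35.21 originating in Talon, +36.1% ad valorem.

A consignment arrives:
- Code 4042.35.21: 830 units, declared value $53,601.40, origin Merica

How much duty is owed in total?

Line 1 (4042.35.21, Merica, 830 units, $53,601.40):
Base rate for 4042.35.21 is 28.5%.
Origin Merica qualifies under the Talova–Merica agreement and 4042.35.21 is covered: preferential rate 25.5% applies instead.
The additional-duty order on 4042.35.21 targets Talon, not Merica; it does not apply.
Duty = $53,601.40 × 25.5% = $13,668.36.

$13,668.36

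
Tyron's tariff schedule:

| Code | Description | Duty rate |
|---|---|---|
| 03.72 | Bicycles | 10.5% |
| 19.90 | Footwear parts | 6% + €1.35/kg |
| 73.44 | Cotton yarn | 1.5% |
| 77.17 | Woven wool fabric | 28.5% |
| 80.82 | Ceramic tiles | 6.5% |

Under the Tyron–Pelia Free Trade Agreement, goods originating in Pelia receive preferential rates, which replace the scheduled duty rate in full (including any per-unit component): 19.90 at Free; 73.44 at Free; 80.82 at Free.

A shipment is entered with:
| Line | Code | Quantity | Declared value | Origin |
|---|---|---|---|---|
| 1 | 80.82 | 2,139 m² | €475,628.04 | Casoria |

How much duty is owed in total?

Line 1 (80.82, Casoria, 2,139 m², €475,628.04):
Base rate for 80.82 is 6.5%.
80.82 has an FTA preferential rate, but origin Casoria is not Pelia; base rate stands.
Duty = €475,628.04 × 6.5% = €30,915.82.

€30,915.82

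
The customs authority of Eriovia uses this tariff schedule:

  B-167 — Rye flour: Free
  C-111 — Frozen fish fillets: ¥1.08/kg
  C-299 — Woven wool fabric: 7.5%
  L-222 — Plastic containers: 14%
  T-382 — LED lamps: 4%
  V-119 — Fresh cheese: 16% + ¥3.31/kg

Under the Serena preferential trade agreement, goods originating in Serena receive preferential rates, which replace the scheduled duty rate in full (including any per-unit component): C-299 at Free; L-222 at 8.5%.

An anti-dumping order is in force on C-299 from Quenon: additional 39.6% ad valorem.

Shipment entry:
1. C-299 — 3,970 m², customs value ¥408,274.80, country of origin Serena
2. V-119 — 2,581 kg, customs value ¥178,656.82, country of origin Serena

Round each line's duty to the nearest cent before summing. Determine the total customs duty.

¥37,128.20

Line 1 (C-299, Serena, 3,970 m², ¥408,274.80):
Base rate for C-299 is 7.5%.
Origin Serena qualifies under the Eriovia–Serena agreement and C-299 is covered: preferential rate Free applies instead.
The additional-duty order on C-299 targets Quenon, not Serena; it does not apply.
Duty = ¥408,274.80 × 0% = ¥0.00.
Line 2 (V-119, Serena, 2,581 kg, ¥178,656.82):
Base rate for V-119 is 16% + ¥3.31/kg.
Origin Serena is the FTA partner but V-119 is not on the preference list; base rate stands.
Duty = ¥178,656.82 × 16% + 2,581 × ¥3.31 = ¥37,128.20.
Total = ¥0.00 + ¥37,128.20 = ¥37,128.20.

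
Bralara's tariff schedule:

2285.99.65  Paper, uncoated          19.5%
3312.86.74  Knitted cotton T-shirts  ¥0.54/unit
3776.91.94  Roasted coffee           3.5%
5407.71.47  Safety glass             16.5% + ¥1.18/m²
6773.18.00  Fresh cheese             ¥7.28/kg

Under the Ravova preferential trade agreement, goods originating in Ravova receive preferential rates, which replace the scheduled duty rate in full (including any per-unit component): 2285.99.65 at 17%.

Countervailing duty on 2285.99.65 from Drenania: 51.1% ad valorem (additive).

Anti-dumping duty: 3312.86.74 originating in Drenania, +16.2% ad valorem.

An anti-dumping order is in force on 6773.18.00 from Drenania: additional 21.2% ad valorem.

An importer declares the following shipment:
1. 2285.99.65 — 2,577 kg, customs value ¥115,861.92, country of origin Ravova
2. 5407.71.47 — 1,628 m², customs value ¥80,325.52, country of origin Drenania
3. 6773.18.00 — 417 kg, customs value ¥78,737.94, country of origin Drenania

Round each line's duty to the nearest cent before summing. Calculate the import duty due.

Line 1 (2285.99.65, Ravova, 2,577 kg, ¥115,861.92):
Base rate for 2285.99.65 is 19.5%.
Origin Ravova qualifies under the Bralara–Ravova agreement and 2285.99.65 is covered: preferential rate 17% applies instead.
The additional-duty order on 2285.99.65 targets Drenania, not Ravova; it does not apply.
Duty = ¥115,861.92 × 17% = ¥19,696.53.
Line 2 (5407.71.47, Drenania, 1,628 m², ¥80,325.52):
Base rate for 5407.71.47 is 16.5% + ¥1.18/m².
Duty = ¥80,325.52 × 16.5% + 1,628 × ¥1.18 = ¥15,174.75.
Line 3 (6773.18.00, Drenania, 417 kg, ¥78,737.94):
Base rate for 6773.18.00 is ¥7.28/kg.
Additional duty on 6773.18.00 from Drenania: +21.2% ad valorem. Applied ad valorem rate = 21.2%.
Duty = ¥78,737.94 × 21.2% + 417 × ¥7.28 = ¥19,728.20.
Total = ¥19,696.53 + ¥15,174.75 + ¥19,728.20 = ¥54,599.48.

¥54,599.48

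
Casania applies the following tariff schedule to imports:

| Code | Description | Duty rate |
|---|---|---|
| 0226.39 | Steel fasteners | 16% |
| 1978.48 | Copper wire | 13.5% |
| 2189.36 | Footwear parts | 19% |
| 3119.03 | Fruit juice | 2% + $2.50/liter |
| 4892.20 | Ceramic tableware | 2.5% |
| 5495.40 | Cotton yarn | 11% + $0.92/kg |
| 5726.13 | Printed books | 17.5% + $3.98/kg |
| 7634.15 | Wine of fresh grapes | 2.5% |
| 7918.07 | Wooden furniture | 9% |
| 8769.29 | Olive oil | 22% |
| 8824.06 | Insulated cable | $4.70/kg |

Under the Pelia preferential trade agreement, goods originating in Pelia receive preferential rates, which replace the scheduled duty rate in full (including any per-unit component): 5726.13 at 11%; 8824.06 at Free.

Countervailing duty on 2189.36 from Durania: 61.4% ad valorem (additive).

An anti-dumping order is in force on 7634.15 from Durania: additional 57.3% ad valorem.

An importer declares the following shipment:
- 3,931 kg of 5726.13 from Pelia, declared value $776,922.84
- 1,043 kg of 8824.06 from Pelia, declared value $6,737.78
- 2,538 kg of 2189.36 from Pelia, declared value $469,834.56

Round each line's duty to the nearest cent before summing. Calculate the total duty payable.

Line 1 (5726.13, Pelia, 3,931 kg, $776,922.84):
Base rate for 5726.13 is 17.5% + $3.98/kg.
Origin Pelia qualifies under the Casania–Pelia agreement and 5726.13 is covered: preferential rate 11% applies instead.
Duty = $776,922.84 × 11% = $85,461.51.
Line 2 (8824.06, Pelia, 1,043 kg, $6,737.78):
Base rate for 8824.06 is $4.70/kg.
Origin Pelia qualifies under the Casania–Pelia agreement and 8824.06 is covered: preferential rate Free applies instead.
Duty = $6,737.78 × 0% = $0.00.
Line 3 (2189.36, Pelia, 2,538 kg, $469,834.56):
Base rate for 2189.36 is 19%.
Origin Pelia is the FTA partner but 2189.36 is not on the preference list; base rate stands.
The additional-duty order on 2189.36 targets Durania, not Pelia; it does not apply.
Duty = $469,834.56 × 19% = $89,268.57.
Total = $85,461.51 + $0.00 + $89,268.57 = $174,730.08.

$174,730.08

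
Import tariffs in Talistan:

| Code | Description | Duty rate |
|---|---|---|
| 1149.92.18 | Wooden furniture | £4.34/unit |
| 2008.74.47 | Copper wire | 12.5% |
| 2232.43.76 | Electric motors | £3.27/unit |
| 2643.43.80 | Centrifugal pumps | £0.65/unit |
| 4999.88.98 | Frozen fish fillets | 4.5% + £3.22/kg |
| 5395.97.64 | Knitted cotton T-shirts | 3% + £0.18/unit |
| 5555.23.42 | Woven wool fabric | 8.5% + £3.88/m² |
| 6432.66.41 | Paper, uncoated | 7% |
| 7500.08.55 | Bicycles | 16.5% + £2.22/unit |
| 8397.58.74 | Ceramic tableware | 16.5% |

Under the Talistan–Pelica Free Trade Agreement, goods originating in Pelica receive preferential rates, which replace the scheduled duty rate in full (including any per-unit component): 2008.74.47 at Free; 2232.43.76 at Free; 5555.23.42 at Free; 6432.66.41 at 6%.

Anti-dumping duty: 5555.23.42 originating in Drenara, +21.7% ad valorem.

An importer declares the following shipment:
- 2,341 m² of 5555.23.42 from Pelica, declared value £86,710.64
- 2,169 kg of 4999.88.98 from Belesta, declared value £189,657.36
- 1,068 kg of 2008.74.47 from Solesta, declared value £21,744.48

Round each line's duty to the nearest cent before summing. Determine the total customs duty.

£18,236.82

Line 1 (5555.23.42, Pelica, 2,341 m², £86,710.64):
Base rate for 5555.23.42 is 8.5% + £3.88/m².
Origin Pelica qualifies under the Talistan–Pelica agreement and 5555.23.42 is covered: preferential rate Free applies instead.
The additional-duty order on 5555.23.42 targets Drenara, not Pelica; it does not apply.
Duty = £86,710.64 × 0% = £0.00.
Line 2 (4999.88.98, Belesta, 2,169 kg, £189,657.36):
Base rate for 4999.88.98 is 4.5% + £3.22/kg.
Duty = £189,657.36 × 4.5% + 2,169 × £3.22 = £15,518.76.
Line 3 (2008.74.47, Solesta, 1,068 kg, £21,744.48):
Base rate for 2008.74.47 is 12.5%.
2008.74.47 has an FTA preferential rate, but origin Solesta is not Pelica; base rate stands.
Duty = £21,744.48 × 12.5% = £2,718.06.
Total = £0.00 + £15,518.76 + £2,718.06 = £18,236.82.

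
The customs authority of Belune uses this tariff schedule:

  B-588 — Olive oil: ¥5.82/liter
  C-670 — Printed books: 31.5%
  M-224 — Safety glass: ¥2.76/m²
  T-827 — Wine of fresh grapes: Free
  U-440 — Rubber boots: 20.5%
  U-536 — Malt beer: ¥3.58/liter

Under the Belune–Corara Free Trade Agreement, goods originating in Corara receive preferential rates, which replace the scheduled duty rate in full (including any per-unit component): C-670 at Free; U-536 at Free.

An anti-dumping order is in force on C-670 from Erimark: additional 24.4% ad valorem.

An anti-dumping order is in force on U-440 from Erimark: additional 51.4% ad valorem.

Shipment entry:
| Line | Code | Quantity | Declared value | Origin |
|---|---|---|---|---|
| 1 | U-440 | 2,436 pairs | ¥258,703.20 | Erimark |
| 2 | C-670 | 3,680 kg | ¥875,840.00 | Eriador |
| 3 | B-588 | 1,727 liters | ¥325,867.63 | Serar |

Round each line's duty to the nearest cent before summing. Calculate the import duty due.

¥471,948.34

Line 1 (U-440, Erimark, 2,436 pairs, ¥258,703.20):
Base rate for U-440 is 20.5%.
Additional duty on U-440 from Erimark: +51.4%. Applied ad valorem rate: 20.5% + 51.4% = 71.9%.
Duty = ¥258,703.20 × 71.9% = ¥186,007.60.
Line 2 (C-670, Eriador, 3,680 kg, ¥875,840.00):
Base rate for C-670 is 31.5%.
C-670 has an FTA preferential rate, but origin Eriador is not Corara; base rate stands.
The additional-duty order on C-670 targets Erimark, not Eriador; it does not apply.
Duty = ¥875,840.00 × 31.5% = ¥275,889.60.
Line 3 (B-588, Serar, 1,727 liters, ¥325,867.63):
Base rate for B-588 is ¥5.82/liter.
Duty = 1,727 × ¥5.82 = ¥10,051.14.
Total = ¥186,007.60 + ¥275,889.60 + ¥10,051.14 = ¥471,948.34.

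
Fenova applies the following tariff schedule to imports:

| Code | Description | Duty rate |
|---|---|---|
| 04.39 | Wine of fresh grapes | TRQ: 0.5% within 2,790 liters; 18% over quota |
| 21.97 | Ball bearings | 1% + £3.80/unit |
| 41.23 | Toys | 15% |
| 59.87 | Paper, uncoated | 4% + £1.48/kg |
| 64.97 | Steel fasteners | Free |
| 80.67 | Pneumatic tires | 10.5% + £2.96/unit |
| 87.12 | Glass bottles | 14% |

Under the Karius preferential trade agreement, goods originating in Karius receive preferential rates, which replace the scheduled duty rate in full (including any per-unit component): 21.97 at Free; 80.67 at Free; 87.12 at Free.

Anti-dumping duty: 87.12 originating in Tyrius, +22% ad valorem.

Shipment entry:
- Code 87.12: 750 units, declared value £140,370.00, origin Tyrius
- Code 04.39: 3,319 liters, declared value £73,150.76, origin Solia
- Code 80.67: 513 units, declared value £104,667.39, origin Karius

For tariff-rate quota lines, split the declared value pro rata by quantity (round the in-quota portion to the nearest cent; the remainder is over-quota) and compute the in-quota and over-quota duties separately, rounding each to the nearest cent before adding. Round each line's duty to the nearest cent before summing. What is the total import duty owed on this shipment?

£52,939.31

Line 1 (87.12, Tyrius, 750 units, £140,370.00):
Base rate for 87.12 is 14%.
87.12 has an FTA preferential rate, but origin Tyrius is not Karius; base rate stands.
Additional duty on 87.12 from Tyrius: +22%. Applied ad valorem rate: 14% + 22% = 36%.
Duty = £140,370.00 × 36% = £50,533.20.
Line 2 (04.39, Solia, 3,319 liters, £73,150.76):
Code 04.39 is under a tariff-rate quota (threshold 2,790 liters). In-quota: 2,790 liters at 0.5%; over-quota: 529 liters at 18%.
Pro-rata value split: in-quota = £73,150.76 × 2,790/3,319 = £61,491.60; over-quota = £73,150.76 − £61,491.60 = £11,659.16.
In-quota duty = £61,491.60 × 0.5% = £307.46. Over-quota duty = £11,659.16 × 18% = £2,098.65.
Line duty = £307.46 + £2,098.65 = £2,406.11.
Line 3 (80.67, Karius, 513 units, £104,667.39):
Base rate for 80.67 is 10.5% + £2.96/unit.
Origin Karius qualifies under the Fenova–Karius agreement and 80.67 is covered: preferential rate Free applies instead.
Duty = £104,667.39 × 0% = £0.00.
Total = £50,533.20 + £2,406.11 + £0.00 = £52,939.31.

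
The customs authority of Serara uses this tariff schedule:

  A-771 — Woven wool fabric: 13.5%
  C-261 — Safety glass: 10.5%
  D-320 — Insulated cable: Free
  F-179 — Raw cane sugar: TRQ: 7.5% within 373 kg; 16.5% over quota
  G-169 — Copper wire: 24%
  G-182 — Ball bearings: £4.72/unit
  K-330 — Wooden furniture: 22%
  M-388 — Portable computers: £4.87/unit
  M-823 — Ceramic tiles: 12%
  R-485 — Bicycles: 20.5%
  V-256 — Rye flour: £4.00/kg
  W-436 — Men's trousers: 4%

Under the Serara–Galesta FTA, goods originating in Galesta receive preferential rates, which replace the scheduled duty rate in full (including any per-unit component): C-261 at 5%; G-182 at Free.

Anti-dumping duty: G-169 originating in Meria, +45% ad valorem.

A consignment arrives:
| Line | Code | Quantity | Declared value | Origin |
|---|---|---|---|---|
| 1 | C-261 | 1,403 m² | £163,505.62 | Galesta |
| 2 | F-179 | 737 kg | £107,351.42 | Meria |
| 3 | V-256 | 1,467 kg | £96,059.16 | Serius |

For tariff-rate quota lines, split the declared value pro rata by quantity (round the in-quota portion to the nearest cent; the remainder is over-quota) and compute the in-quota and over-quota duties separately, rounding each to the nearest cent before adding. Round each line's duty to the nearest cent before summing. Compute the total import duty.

Line 1 (C-261, Galesta, 1,403 m², £163,505.62):
Base rate for C-261 is 10.5%.
Origin Galesta qualifies under the Serara–Galesta agreement and C-261 is covered: preferential rate 5% applies instead.
Duty = £163,505.62 × 5% = £8,175.28.
Line 2 (F-179, Meria, 737 kg, £107,351.42):
Code F-179 is under a tariff-rate quota (threshold 373 kg). In-quota: 373 kg at 7.5%; over-quota: 364 kg at 16.5%.
Pro-rata value split: in-quota = £107,351.42 × 373/737 = £54,331.18; over-quota = £107,351.42 − £54,331.18 = £53,020.24.
In-quota duty = £54,331.18 × 7.5% = £4,074.84. Over-quota duty = £53,020.24 × 16.5% = £8,748.34.
Line duty = £4,074.84 + £8,748.34 = £12,823.18.
Line 3 (V-256, Serius, 1,467 kg, £96,059.16):
Base rate for V-256 is £4.00/kg.
Duty = 1,467 × £4.00 = £5,868.00.
Total = £8,175.28 + £12,823.18 + £5,868.00 = £26,866.46.

£26,866.46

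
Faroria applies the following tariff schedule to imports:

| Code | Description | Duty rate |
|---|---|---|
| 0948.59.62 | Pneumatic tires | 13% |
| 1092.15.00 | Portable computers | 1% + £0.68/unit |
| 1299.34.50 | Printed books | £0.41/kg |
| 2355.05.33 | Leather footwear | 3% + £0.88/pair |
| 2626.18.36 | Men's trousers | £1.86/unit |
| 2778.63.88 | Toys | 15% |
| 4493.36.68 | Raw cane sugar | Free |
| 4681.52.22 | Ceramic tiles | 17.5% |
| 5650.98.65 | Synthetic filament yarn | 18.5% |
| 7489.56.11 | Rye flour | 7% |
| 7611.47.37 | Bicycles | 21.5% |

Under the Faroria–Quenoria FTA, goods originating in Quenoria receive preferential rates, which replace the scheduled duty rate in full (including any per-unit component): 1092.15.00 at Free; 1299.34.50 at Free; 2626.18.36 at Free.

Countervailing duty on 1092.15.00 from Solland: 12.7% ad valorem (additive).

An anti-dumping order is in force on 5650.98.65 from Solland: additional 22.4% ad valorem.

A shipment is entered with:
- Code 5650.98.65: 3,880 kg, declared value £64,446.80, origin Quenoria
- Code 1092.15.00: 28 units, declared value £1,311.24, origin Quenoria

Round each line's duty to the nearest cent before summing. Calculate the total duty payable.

Line 1 (5650.98.65, Quenoria, 3,880 kg, £64,446.80):
Base rate for 5650.98.65 is 18.5%.
Origin Quenoria is the FTA partner but 5650.98.65 is not on the preference list; base rate stands.
The additional-duty order on 5650.98.65 targets Solland, not Quenoria; it does not apply.
Duty = £64,446.80 × 18.5% = £11,922.66.
Line 2 (1092.15.00, Quenoria, 28 units, £1,311.24):
Base rate for 1092.15.00 is 1% + £0.68/unit.
Origin Quenoria qualifies under the Faroria–Quenoria agreement and 1092.15.00 is covered: preferential rate Free applies instead.
The additional-duty order on 1092.15.00 targets Solland, not Quenoria; it does not apply.
Duty = £1,311.24 × 0% = £0.00.
Total = £11,922.66 + £0.00 = £11,922.66.

£11,922.66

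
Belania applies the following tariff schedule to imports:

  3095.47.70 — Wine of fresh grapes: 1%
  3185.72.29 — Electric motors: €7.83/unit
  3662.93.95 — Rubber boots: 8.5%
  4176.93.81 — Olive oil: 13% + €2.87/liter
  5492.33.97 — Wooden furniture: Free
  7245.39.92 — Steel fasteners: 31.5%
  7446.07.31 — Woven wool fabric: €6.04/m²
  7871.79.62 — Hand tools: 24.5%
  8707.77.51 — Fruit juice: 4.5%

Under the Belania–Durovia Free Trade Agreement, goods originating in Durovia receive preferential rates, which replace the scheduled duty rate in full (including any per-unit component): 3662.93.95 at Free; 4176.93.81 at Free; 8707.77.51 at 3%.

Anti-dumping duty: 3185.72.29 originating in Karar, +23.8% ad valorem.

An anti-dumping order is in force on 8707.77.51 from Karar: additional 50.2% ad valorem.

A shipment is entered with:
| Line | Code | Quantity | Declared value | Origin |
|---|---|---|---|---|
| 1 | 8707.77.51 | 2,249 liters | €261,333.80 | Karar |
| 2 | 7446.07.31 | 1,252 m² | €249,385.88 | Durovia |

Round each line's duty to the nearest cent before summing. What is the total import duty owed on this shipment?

€150,511.67

Line 1 (8707.77.51, Karar, 2,249 liters, €261,333.80):
Base rate for 8707.77.51 is 4.5%.
8707.77.51 has an FTA preferential rate, but origin Karar is not Durovia; base rate stands.
Additional duty on 8707.77.51 from Karar: +50.2%. Applied ad valorem rate: 4.5% + 50.2% = 54.7%.
Duty = €261,333.80 × 54.7% = €142,949.59.
Line 2 (7446.07.31, Durovia, 1,252 m², €249,385.88):
Base rate for 7446.07.31 is €6.04/m².
Origin Durovia is the FTA partner but 7446.07.31 is not on the preference list; base rate stands.
Duty = 1,252 × €6.04 = €7,562.08.
Total = €142,949.59 + €7,562.08 = €150,511.67.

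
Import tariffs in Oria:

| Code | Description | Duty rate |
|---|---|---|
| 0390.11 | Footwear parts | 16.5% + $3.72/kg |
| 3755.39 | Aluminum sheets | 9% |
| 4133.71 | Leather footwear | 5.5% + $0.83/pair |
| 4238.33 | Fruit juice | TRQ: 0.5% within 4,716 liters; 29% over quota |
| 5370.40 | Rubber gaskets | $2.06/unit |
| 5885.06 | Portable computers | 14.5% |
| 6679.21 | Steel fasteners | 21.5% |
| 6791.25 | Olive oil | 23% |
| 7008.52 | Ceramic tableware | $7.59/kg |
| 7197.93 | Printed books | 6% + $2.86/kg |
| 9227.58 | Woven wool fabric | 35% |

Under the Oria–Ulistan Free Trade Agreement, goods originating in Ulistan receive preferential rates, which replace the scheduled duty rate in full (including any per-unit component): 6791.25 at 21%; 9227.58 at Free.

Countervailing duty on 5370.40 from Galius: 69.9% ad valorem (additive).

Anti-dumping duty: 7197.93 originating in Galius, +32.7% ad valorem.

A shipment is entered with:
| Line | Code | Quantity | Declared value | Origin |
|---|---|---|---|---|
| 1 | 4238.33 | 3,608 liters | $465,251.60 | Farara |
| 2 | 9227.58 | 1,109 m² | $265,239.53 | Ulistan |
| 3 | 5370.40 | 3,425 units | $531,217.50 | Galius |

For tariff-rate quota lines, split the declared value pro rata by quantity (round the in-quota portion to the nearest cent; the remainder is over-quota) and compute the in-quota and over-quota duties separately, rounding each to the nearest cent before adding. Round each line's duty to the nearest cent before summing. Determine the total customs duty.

Line 1 (4238.33, Farara, 3,608 liters, $465,251.60):
Code 4238.33 is under a tariff-rate quota (threshold 4,716 liters). Quantity 3,608 liters is within the quota, so the in-quota rate 0.5% applies to the full value.
Duty = $465,251.60 × 0.5% = $2,326.26.
Line 2 (9227.58, Ulistan, 1,109 m², $265,239.53):
Base rate for 9227.58 is 35%.
Origin Ulistan qualifies under the Oria–Ulistan agreement and 9227.58 is covered: preferential rate Free applies instead.
Duty = $265,239.53 × 0% = $0.00.
Line 3 (5370.40, Galius, 3,425 units, $531,217.50):
Base rate for 5370.40 is $2.06/unit.
Additional duty on 5370.40 from Galius: +69.9% ad valorem. Applied ad valorem rate = 69.9%.
Duty = $531,217.50 × 69.9% + 3,425 × $2.06 = $378,376.53.
Total = $2,326.26 + $0.00 + $378,376.53 = $380,702.79.

$380,702.79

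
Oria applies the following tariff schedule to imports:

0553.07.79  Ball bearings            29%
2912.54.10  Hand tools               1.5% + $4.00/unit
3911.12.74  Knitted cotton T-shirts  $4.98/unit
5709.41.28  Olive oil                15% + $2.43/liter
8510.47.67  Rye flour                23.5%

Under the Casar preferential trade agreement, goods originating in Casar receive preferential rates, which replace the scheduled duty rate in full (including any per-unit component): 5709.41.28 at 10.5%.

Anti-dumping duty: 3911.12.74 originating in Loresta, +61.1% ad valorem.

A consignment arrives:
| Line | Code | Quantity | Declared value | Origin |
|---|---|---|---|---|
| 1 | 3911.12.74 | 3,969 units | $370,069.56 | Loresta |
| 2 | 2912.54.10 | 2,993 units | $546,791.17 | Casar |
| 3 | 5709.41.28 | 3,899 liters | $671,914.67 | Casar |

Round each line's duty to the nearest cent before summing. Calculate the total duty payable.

$336,603.03

Line 1 (3911.12.74, Loresta, 3,969 units, $370,069.56):
Base rate for 3911.12.74 is $4.98/unit.
Additional duty on 3911.12.74 from Loresta: +61.1% ad valorem. Applied ad valorem rate = 61.1%.
Duty = $370,069.56 × 61.1% + 3,969 × $4.98 = $245,878.12.
Line 2 (2912.54.10, Casar, 2,993 units, $546,791.17):
Base rate for 2912.54.10 is 1.5% + $4.00/unit.
Origin Casar is the FTA partner but 2912.54.10 is not on the preference list; base rate stands.
Duty = $546,791.17 × 1.5% + 2,993 × $4.00 = $20,173.87.
Line 3 (5709.41.28, Casar, 3,899 liters, $671,914.67):
Base rate for 5709.41.28 is 15% + $2.43/liter.
Origin Casar qualifies under the Oria–Casar agreement and 5709.41.28 is covered: preferential rate 10.5% applies instead.
Duty = $671,914.67 × 10.5% = $70,551.04.
Total = $245,878.12 + $20,173.87 + $70,551.04 = $336,603.03.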